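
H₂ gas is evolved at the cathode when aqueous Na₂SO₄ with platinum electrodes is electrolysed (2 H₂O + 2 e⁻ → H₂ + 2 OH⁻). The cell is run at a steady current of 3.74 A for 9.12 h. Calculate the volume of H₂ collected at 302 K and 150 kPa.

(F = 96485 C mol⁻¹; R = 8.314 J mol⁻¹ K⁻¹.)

Q = I·t = 3.740 A × 32832 s = 122800 C.
n(e⁻) = Q/F = 122800 / 96485 = 1.273 mol.
2 electrons are transferred per H₂ molecule, so n(H₂) = 1.273 / 2 = 0.6363 mol.
V = nRT/P = (0.6363 × 8.314 × 302) / (150 × 10³ Pa) = 0.0107 m³ = 10.7 L.

10.7 L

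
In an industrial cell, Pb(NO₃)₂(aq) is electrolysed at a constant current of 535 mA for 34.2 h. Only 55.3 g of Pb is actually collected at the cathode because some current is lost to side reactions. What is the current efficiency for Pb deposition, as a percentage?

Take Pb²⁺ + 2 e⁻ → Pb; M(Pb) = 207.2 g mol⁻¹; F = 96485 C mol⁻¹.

Q = I·t = 0.5350 × 123120 = 65870 C; n(e⁻) = 65870/96485 = 0.6827 mol.
Theoretical n(Pb) = n(e⁻)/2 = 0.3413 mol, i.e. m_theo = 0.3413 × 207.2 = 70.73 g.
Efficiency = m_actual / m_theo = 55.3 / 70.73 = 78.2 %.

78.2 %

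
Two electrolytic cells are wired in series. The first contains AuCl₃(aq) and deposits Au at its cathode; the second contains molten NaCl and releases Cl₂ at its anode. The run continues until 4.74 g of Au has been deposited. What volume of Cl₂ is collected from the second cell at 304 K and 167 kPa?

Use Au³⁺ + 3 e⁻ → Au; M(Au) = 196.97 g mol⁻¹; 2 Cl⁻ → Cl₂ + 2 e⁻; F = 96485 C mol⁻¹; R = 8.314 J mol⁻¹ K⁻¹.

n(Au) = 4.74 / 196.97 = 0.02406 mol, so n(e⁻) = 3 × 0.02406 = 0.07219 mol.
The cells are in series, so the same 0.07219 mol of electrons passes through the second cell.
2 Cl⁻ → Cl₂ + 2 e⁻ — 2 mol e⁻ per mol Cl₂, so n(Cl₂) = 0.07219/2 = 0.03610 mol.
V = nRT/P = (0.03610 × 8.314 × 304) / (167 × 10³) = 5.46 × 10⁻⁴ m³ = 0.546 L.

0.546 L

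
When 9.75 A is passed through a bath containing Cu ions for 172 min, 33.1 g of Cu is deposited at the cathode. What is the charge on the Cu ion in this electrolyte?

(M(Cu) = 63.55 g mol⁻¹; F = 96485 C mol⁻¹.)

Q = I·t = 9.750 A × 10320 s = 100600 C, so n(e⁻) = 100600/96485 = 1.043 mol.
n(Cu) deposited = 33.1 / 63.55 = 0.5208 mol.
Electrons per atom = n(e⁻)/n(Cu) = 1.043 / 0.5208 = 2.00 ≈ 2, so the ion is Cu²⁺.

+2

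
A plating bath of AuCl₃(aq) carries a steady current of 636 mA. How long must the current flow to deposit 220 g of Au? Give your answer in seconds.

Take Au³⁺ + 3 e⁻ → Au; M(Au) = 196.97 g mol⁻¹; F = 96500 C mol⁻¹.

n(Au) = m/M = 220 / 196.97 = 1.117 mol.
Each Au atom requires 3 electrons, so n(e⁻) = 3 × 1.117 = 3.351 mol.
Q = n(e⁻)·F = 3.351 × 96500 = 323300 C.
t = Q/I = 323300 / 0.6360 A = 508400 s.

5.08 × 10⁵ s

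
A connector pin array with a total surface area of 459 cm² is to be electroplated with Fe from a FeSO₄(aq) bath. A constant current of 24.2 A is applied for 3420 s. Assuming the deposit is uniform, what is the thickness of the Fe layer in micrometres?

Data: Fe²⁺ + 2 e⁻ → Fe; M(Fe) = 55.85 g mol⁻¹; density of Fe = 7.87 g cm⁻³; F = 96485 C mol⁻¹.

66.3 μm

Q = I·t = 24.20 × 3420.0 = 82760 C; n(e⁻) = 0.8578 mol.
n(Fe) = n(e⁻)/2 = 0.4289 mol, so m = 0.4289 × 55.85 = 23.95 g.
Volume = m/ρ = 23.95 / 7.87 = 3.044 cm³.
Thickness = V/A = 3.044 / 459 = 0.00663 cm = 66.3 μm.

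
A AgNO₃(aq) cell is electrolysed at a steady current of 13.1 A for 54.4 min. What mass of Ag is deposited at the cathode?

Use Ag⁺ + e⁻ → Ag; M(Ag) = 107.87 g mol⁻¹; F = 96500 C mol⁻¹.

47.8 g

Q = I·t = 13.10 A × 3264.0 s = 42760 C.
n(e⁻) = Q/F = 42760 / 96500 = 0.4431 mol.
Ag⁺ + e⁻ → Ag, so n(Ag) = n(e⁻)/1 = 0.4431 mol.
m = n·M = 0.4431 × 107.87 = 47.8 g.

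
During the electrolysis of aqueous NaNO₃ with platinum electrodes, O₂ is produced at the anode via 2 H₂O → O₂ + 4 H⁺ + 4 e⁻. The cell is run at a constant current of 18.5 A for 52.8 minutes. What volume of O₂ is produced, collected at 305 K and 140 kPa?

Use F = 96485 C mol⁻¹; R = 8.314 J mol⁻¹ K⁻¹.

Q = I·t = 18.50 A × 3168.0 s = 58610 C.
n(e⁻) = Q/F = 58610 / 96485 = 0.6074 mol.
4 electrons are transferred per O₂ molecule, so n(O₂) = 0.6074 / 4 = 0.1519 mol.
V = nRT/P = (0.1519 × 8.314 × 305) / (140 × 10³ Pa) = 0.00275 m³ = 2.75 L.

2.75 L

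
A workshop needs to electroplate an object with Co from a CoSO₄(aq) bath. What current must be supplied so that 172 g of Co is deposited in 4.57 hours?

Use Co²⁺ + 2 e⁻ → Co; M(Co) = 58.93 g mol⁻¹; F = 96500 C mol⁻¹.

n(Co) = 172 / 58.93 = 2.919 mol.
n(e⁻) = 2 × 2.919 = 5.837 mol.
Q = n(e⁻)·F = 5.837 × 96500 = 563300 C.
I = Q/t = 563300 / 16452 s = 34.2 A.

34.2 A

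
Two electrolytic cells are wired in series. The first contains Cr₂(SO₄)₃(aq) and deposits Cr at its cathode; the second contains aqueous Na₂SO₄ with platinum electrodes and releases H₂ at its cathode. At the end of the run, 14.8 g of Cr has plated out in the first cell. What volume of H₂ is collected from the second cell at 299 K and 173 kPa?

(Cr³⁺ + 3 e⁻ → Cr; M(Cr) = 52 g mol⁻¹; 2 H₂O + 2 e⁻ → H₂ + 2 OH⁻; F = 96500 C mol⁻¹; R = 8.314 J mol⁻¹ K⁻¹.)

n(Cr) = 14.8 / 52 = 0.2846 mol, so n(e⁻) = 3 × 0.2846 = 0.8538 mol.
The cells are in series, so the same 0.8538 mol of electrons passes through the second cell.
2 H₂O + 2 e⁻ → H₂ + 2 OH⁻ — 2 mol e⁻ per mol H₂, so n(H₂) = 0.8538/2 = 0.4269 mol.
V = nRT/P = (0.4269 × 8.314 × 299) / (173 × 10³) = 0.00613 m³ = 6.13 L.

6.13 L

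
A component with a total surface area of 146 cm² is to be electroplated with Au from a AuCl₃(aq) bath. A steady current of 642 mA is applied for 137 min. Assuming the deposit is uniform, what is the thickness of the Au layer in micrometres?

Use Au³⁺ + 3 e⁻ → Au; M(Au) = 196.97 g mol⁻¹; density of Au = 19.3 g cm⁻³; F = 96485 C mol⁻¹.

Q = I·t = 0.6420 × 8220.0 = 5277 C; n(e⁻) = 0.05469 mol.
n(Au) = n(e⁻)/3 = 0.01823 mol, so m = 0.01823 × 196.97 = 3.591 g.
Volume = m/ρ = 3.591 / 19.3 = 0.1861 cm³.
Thickness = V/A = 0.1861 / 146 = 0.00127 cm = 12.7 μm.

12.7 μm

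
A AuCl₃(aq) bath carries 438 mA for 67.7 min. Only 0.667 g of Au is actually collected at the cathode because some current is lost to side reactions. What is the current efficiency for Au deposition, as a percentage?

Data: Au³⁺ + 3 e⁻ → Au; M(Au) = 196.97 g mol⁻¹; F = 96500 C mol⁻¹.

Q = I·t = 0.4380 × 4062.0 = 1779 C; n(e⁻) = 1779/96500 = 0.01844 mol.
Theoretical n(Au) = n(e⁻)/3 = 0.006146 mol, i.e. m_theo = 0.006146 × 196.97 = 1.211 g.
Efficiency = m_actual / m_theo = 0.667 / 1.211 = 55.1 %.

55.1 %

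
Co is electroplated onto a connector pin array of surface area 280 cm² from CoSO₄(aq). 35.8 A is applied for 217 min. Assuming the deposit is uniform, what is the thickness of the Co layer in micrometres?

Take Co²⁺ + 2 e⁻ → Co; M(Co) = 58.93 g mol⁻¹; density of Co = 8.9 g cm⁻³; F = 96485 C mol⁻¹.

571 μm

Q = I·t = 35.80 × 13020 = 466100 C; n(e⁻) = 4.831 mol.
n(Co) = n(e⁻)/2 = 2.415 mol, so m = 2.415 × 58.93 = 142.3 g.
Volume = m/ρ = 142.3 / 8.9 = 15.99 cm³.
Thickness = V/A = 15.99 / 280 = 0.0571 cm = 571 μm.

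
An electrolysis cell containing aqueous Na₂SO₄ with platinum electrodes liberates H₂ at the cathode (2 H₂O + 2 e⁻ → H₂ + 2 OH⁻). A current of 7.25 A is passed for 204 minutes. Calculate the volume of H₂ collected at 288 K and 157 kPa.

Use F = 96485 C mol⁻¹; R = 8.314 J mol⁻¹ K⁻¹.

7.01 L

Q = I·t = 7.250 A × 12240 s = 88740 C.
n(e⁻) = Q/F = 88740 / 96485 = 0.9197 mol.
2 electrons are transferred per H₂ molecule, so n(H₂) = 0.9197 / 2 = 0.4599 mol.
V = nRT/P = (0.4599 × 8.314 × 288) / (157 × 10³ Pa) = 0.00701 m³ = 7.01 L.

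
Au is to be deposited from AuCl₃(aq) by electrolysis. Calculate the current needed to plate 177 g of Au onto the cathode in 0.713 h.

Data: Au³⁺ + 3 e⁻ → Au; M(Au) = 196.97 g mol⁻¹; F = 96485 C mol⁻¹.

101 A

n(Au) = 177 / 196.97 = 0.8986 mol.
n(e⁻) = 3 × 0.8986 = 2.696 mol.
Q = n(e⁻)·F = 2.696 × 96485 = 260100 C.
I = Q/t = 260100 / 2566.8 s = 101 A.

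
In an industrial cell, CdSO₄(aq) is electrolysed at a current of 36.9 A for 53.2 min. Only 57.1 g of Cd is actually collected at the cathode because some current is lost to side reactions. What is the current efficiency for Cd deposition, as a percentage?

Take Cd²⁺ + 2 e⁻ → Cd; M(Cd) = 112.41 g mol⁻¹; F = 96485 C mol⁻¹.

83.2 %

Q = I·t = 36.90 × 3192.0 = 117800 C; n(e⁻) = 117800/96485 = 1.221 mol.
Theoretical n(Cd) = n(e⁻)/2 = 0.6104 mol, i.e. m_theo = 0.6104 × 112.41 = 68.61 g.
Efficiency = m_actual / m_theo = 57.1 / 68.61 = 83.2 %.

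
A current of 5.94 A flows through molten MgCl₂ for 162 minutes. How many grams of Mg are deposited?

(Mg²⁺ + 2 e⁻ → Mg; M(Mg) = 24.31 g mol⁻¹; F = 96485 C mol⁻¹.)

Q = I·t = 5.940 A × 9720.0 s = 57740 C.
n(e⁻) = Q/F = 57740 / 96485 = 0.5984 mol.
Mg²⁺ + 2 e⁻ → Mg, so n(Mg) = n(e⁻)/2 = 0.2992 mol.
m = n·M = 0.2992 × 24.31 = 7.27 g.

7.27 g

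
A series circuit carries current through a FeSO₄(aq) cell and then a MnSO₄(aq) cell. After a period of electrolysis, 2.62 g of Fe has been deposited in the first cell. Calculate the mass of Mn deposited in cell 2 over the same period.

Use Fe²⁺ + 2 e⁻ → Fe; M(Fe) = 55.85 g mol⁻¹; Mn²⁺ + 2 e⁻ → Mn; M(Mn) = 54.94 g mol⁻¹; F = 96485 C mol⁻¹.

2.58 g

n(Fe) = 2.62 / 55.85 = 0.04691 mol.
Since Fe²⁺ + 2 e⁻ → Fe, n(e⁻) passed = 2 × 0.04691 = 0.09382 mol.
Cells in series carry the same charge, so the same 0.09382 mol of electrons passes through cell 2.
Mn²⁺ + 2 e⁻ → Mn, so n(Mn) = 0.09382 / 2 = 0.04691 mol.
m(Mn) = 0.04691 × 54.94 = 2.58 g.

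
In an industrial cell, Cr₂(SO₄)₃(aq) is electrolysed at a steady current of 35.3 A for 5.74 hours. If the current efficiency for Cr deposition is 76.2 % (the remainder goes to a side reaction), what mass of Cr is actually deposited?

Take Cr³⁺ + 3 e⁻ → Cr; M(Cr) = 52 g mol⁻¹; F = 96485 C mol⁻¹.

Q = I·t = 35.30 × 20664 = 729400 C.
n(e⁻) = 729400/96485 = 7.560 mol; theoretically n(Cr) = 7.560/3 = 2.520 mol, m_theo = 131.0 g.
At 76.2 % efficiency, m_actual = 0.762 × 131.0 = 99.9 g.

99.9 g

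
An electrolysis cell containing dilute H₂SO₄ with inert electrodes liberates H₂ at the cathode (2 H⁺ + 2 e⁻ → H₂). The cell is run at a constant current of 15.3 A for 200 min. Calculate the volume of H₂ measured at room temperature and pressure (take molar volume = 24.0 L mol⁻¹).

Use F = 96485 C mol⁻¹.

Q = I·t = 15.30 A × 12000 s = 183600 C.
n(e⁻) = Q/F = 183600 / 96485 = 1.903 mol.
2 electrons are transferred per H₂ molecule, so n(H₂) = 1.903 / 2 = 0.9514 mol.
V = n × V_m = 0.9514 × 24.0 = 22.8 L.

22.8 L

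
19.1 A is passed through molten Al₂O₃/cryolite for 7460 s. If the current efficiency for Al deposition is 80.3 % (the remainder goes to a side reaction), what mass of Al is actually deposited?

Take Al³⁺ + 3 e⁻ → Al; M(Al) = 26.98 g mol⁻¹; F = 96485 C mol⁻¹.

10.7 g

Q = I·t = 19.10 × 7460.0 = 142500 C.
n(e⁻) = 142500/96485 = 1.477 mol; theoretically n(Al) = 1.477/3 = 0.4923 mol, m_theo = 13.28 g.
At 80.3 % efficiency, m_actual = 0.803 × 13.28 = 10.7 g.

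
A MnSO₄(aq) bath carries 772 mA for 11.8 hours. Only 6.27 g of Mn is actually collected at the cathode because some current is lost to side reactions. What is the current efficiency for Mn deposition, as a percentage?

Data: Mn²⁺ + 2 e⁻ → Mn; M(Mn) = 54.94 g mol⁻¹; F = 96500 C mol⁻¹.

Q = I·t = 0.7720 × 42480 = 32790 C; n(e⁻) = 32790/96500 = 0.3398 mol.
Theoretical n(Mn) = n(e⁻)/2 = 0.1699 mol, i.e. m_theo = 0.1699 × 54.94 = 9.335 g.
Efficiency = m_actual / m_theo = 6.27 / 9.335 = 67.2 %.

67.2 %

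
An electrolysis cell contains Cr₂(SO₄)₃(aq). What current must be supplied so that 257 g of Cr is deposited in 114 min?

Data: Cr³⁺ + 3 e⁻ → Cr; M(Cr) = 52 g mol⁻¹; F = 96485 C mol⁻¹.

n(Cr) = 257 / 52 = 4.942 mol.
n(e⁻) = 3 × 4.942 = 14.83 mol.
Q = n(e⁻)·F = 14.83 × 96485 = 1431000 C.
I = Q/t = 1431000 / 6840.0 s = 209 A.

209 A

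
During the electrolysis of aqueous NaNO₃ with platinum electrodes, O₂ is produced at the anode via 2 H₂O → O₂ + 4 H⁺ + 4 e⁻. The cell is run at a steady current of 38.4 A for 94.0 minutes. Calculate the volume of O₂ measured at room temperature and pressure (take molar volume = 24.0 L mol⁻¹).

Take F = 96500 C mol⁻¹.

13.5 L

Q = I·t = 38.40 A × 5640.0 s = 216600 C.
n(e⁻) = Q/F = 216600 / 96500 = 2.244 mol.
4 electrons are transferred per O₂ molecule, so n(O₂) = 2.244 / 4 = 0.5611 mol.
V = n × V_m = 0.5611 × 24.0 = 13.5 L.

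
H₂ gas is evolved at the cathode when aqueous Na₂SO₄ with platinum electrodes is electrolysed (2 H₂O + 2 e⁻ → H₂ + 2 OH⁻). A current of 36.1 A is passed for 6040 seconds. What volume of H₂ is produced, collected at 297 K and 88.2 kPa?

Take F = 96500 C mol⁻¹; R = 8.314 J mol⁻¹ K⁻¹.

31.6 L

Q = I·t = 36.10 A × 6040.0 s = 218000 C.
n(e⁻) = Q/F = 218000 / 96500 = 2.260 mol.
2 electrons are transferred per H₂ molecule, so n(H₂) = 2.260 / 2 = 1.130 mol.
V = nRT/P = (1.130 × 8.314 × 297) / (88.2 × 10³ Pa) = 0.0316 m³ = 31.6 L.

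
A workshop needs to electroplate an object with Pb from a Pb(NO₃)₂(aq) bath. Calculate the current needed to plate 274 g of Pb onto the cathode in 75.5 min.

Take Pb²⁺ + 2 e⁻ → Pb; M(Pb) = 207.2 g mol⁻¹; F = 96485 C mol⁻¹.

n(Pb) = 274 / 207.2 = 1.322 mol.
n(e⁻) = 2 × 1.322 = 2.645 mol.
Q = n(e⁻)·F = 2.645 × 96485 = 255200 C.
I = Q/t = 255200 / 4530.0 s = 56.3 A.

56.3 A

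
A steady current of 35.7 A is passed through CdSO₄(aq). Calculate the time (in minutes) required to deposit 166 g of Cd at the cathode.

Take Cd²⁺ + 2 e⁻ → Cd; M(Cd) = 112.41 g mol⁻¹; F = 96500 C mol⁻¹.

133 min

n(Cd) = m/M = 166 / 112.41 = 1.477 mol.
Each Cd atom requires 2 electrons, so n(e⁻) = 2 × 1.477 = 2.953 mol.
Q = n(e⁻)·F = 2.953 × 96500 = 285000 C.
t = Q/I = 285000 / 35.70 A = 7983 s = 133 min.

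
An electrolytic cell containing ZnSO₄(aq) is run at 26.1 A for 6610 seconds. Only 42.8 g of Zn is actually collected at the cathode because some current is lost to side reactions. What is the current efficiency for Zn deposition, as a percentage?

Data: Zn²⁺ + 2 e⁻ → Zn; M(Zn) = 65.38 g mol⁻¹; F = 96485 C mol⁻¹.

73.2 %

Q = I·t = 26.10 × 6610.0 = 172500 C; n(e⁻) = 172500/96485 = 1.788 mol.
Theoretical n(Zn) = n(e⁻)/2 = 0.8940 mol, i.e. m_theo = 0.8940 × 65.38 = 58.45 g.
Efficiency = m_actual / m_theo = 42.8 / 58.45 = 73.2 %.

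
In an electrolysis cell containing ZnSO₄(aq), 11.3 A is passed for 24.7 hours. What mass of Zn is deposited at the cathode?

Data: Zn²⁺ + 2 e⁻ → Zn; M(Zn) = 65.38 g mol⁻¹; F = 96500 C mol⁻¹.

Q = I·t = 11.30 A × 88920 s = 1005000 C.
n(e⁻) = Q/F = 1005000 / 96500 = 10.41 mol.
Zn²⁺ + 2 e⁻ → Zn, so n(Zn) = n(e⁻)/2 = 5.206 mol.
m = n·M = 5.206 × 65.38 = 340 g.

340 g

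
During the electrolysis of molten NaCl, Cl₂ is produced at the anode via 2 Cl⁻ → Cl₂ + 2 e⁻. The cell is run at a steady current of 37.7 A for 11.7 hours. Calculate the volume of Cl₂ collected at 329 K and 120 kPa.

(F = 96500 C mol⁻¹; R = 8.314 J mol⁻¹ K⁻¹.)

Q = I·t = 37.70 A × 42120 s = 1588000 C.
n(e⁻) = Q/F = 1588000 / 96500 = 16.46 mol.
2 electrons are transferred per Cl₂ molecule, so n(Cl₂) = 16.46 / 2 = 8.228 mol.
V = nRT/P = (8.228 × 8.314 × 329) / (120 × 10³ Pa) = 0.188 m³ = 188 L.

188 L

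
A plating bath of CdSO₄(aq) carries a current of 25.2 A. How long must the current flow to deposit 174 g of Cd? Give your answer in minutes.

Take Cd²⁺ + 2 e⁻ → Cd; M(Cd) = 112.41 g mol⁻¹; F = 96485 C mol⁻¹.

n(Cd) = m/M = 174 / 112.41 = 1.548 mol.
Each Cd atom requires 2 electrons, so n(e⁻) = 2 × 1.548 = 3.096 mol.
Q = n(e⁻)·F = 3.096 × 96485 = 298700 C.
t = Q/I = 298700 / 25.20 A = 11850 s = 198 min.

198 min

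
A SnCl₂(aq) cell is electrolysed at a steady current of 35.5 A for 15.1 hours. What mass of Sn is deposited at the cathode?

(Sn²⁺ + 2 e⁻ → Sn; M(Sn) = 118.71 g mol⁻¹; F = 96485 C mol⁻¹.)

1190 g

Q = I·t = 35.50 A × 54360 s = 1930000 C.
n(e⁻) = Q/F = 1930000 / 96485 = 20.00 mol.
Sn²⁺ + 2 e⁻ → Sn, so n(Sn) = n(e⁻)/2 = 10.00 mol.
m = n·M = 10.00 × 118.71 = 1190 g.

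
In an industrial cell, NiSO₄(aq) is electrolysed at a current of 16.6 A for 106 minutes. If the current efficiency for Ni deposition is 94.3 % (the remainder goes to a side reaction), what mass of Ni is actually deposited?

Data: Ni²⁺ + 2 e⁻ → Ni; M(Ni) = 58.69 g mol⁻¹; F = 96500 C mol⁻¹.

30.3 g

Q = I·t = 16.60 × 6360.0 = 105600 C.
n(e⁻) = 105600/96500 = 1.094 mol; theoretically n(Ni) = 1.094/2 = 0.5470 mol, m_theo = 32.10 g.
At 94.3 % efficiency, m_actual = 0.943 × 32.10 = 30.3 g.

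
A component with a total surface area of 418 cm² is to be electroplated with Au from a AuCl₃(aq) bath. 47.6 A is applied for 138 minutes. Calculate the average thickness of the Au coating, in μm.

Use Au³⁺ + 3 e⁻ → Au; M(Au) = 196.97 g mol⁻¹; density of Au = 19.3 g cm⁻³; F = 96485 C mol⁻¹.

332 μm

Q = I·t = 47.60 × 8280.0 = 394100 C; n(e⁻) = 4.085 mol.
n(Au) = n(e⁻)/3 = 1.362 mol, so m = 1.362 × 196.97 = 268.2 g.
Volume = m/ρ = 268.2 / 19.3 = 13.90 cm³.
Thickness = V/A = 13.90 / 418 = 0.0332 cm = 332 μm.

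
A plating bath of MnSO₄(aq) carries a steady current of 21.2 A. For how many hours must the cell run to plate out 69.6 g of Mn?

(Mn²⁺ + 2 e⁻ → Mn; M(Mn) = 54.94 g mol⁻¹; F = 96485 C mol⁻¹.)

3.20 h

n(Mn) = m/M = 69.6 / 54.94 = 1.267 mol.
Each Mn atom requires 2 electrons, so n(e⁻) = 2 × 1.267 = 2.534 mol.
Q = n(e⁻)·F = 2.534 × 96485 = 244500 C.
t = Q/I = 244500 / 21.20 A = 11530 s = 3.20 h.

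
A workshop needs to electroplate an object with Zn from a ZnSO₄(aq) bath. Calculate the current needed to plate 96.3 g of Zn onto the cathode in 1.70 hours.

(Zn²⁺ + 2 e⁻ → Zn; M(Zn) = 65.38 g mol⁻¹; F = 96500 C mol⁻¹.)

n(Zn) = 96.3 / 65.38 = 1.473 mol.
n(e⁻) = 2 × 1.473 = 2.946 mol.
Q = n(e⁻)·F = 2.946 × 96500 = 284300 C.
I = Q/t = 284300 / 6120.0 s = 46.5 A.

46.5 A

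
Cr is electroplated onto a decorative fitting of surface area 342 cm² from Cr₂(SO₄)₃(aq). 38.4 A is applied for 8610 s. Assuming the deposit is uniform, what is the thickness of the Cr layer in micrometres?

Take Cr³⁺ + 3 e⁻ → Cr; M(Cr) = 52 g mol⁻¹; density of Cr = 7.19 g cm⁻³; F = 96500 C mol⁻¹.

Q = I·t = 38.40 × 8610.0 = 330600 C; n(e⁻) = 3.426 mol.
n(Cr) = n(e⁻)/3 = 1.142 mol, so m = 1.142 × 52 = 59.39 g.
Volume = m/ρ = 59.39 / 7.19 = 8.260 cm³.
Thickness = V/A = 8.260 / 342 = 0.0242 cm = 242 μm.

242 μm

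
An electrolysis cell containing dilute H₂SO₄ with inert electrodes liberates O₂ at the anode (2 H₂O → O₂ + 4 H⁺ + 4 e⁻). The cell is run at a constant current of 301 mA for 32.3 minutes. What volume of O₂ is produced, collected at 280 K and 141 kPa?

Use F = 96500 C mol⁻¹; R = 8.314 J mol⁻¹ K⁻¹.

0.0250 L

Q = I·t = 0.3010 A × 1938.0 s = 583.3 C.
n(e⁻) = Q/F = 583.3 / 96500 = 0.006045 mol.
4 electrons are transferred per O₂ molecule, so n(O₂) = 0.006045 / 4 = 0.001511 mol.
V = nRT/P = (0.001511 × 8.314 × 280) / (141 × 10³ Pa) = 2.50 × 10⁻⁵ m³ = 0.0250 L.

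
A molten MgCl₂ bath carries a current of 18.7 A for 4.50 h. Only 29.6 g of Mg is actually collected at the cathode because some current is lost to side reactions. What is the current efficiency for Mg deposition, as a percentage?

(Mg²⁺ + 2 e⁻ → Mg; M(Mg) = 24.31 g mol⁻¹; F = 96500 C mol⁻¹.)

77.6 %

Q = I·t = 18.70 × 16200 = 302900 C; n(e⁻) = 302900/96500 = 3.139 mol.
Theoretical n(Mg) = n(e⁻)/2 = 1.570 mol, i.e. m_theo = 1.570 × 24.31 = 38.16 g.
Efficiency = m_actual / m_theo = 29.6 / 38.16 = 77.6 %.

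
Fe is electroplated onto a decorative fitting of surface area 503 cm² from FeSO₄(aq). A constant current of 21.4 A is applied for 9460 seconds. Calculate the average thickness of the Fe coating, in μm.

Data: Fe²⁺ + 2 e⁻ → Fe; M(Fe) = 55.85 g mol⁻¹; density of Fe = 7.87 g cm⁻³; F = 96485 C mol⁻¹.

Q = I·t = 21.40 × 9460.0 = 202400 C; n(e⁻) = 2.098 mol.
n(Fe) = n(e⁻)/2 = 1.049 mol, so m = 1.049 × 55.85 = 58.59 g.
Volume = m/ρ = 58.59 / 7.87 = 7.445 cm³.
Thickness = V/A = 7.445 / 503 = 0.0148 cm = 148 μm.

148 μm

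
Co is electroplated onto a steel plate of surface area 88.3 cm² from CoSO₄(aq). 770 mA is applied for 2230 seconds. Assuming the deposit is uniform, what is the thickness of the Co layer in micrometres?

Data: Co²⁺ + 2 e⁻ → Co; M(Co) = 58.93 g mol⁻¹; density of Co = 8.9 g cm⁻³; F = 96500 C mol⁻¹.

6.67 μm

Q = I·t = 0.7700 × 2230.0 = 1717 C; n(e⁻) = 0.01779 mol.
n(Co) = n(e⁻)/2 = 0.008897 mol, so m = 0.008897 × 58.93 = 0.5243 g.
Volume = m/ρ = 0.5243 / 8.9 = 0.05891 cm³.
Thickness = V/A = 0.05891 / 88.3 = 6.67 × 10⁻⁴ cm = 6.67 μm.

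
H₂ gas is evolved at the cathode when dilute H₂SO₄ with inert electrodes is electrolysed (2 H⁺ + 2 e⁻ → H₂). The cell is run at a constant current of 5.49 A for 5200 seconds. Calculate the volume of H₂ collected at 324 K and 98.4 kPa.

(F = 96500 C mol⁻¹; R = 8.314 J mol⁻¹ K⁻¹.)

4.05 L

Q = I·t = 5.490 A × 5200.0 s = 28550 C.
n(e⁻) = Q/F = 28550 / 96500 = 0.2958 mol.
2 electrons are transferred per H₂ molecule, so n(H₂) = 0.2958 / 2 = 0.1479 mol.
V = nRT/P = (0.1479 × 8.314 × 324) / (98.4 × 10³ Pa) = 0.00405 m³ = 4.05 L.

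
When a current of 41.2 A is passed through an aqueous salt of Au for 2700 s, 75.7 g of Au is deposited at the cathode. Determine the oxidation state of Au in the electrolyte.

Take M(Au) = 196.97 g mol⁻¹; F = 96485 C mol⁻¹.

+3

Q = I·t = 41.20 A × 2700.0 s = 111200 C, so n(e⁻) = 111200/96485 = 1.153 mol.
n(Au) deposited = 75.7 / 196.97 = 0.3843 mol.
Electrons per atom = n(e⁻)/n(Au) = 1.153 / 0.3843 = 3.00 ≈ 3, so the ion is Au³⁺.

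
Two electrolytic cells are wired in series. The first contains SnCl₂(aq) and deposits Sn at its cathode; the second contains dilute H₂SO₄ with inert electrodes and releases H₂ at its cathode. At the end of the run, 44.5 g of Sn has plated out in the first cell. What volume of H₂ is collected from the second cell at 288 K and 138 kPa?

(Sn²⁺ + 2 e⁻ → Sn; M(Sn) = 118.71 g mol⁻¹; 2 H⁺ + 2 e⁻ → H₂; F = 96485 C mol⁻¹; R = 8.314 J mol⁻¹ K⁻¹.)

6.50 L

n(Sn) = 44.5 / 118.71 = 0.3749 mol, so n(e⁻) = 2 × 0.3749 = 0.7497 mol.
The cells are in series, so the same 0.7497 mol of electrons passes through the second cell.
2 H⁺ + 2 e⁻ → H₂ — 2 mol e⁻ per mol H₂, so n(H₂) = 0.7497/2 = 0.3749 mol.
V = nRT/P = (0.3749 × 8.314 × 288) / (138 × 10³) = 0.00650 m³ = 6.50 L.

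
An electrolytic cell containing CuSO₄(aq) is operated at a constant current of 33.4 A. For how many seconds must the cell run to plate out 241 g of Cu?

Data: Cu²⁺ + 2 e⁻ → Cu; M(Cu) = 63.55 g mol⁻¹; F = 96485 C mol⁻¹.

21900 s

n(Cu) = m/M = 241 / 63.55 = 3.792 mol.
Each Cu atom requires 2 electrons, so n(e⁻) = 2 × 3.792 = 7.585 mol.
Q = n(e⁻)·F = 7.585 × 96485 = 731800 C.
t = Q/I = 731800 / 33.40 A = 21910 s.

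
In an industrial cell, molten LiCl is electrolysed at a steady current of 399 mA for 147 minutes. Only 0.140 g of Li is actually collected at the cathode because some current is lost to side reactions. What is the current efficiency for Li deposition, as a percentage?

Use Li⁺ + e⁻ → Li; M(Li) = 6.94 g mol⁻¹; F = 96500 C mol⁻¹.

55.3 %

Q = I·t = 0.3990 × 8820.0 = 3519 C; n(e⁻) = 3519/96500 = 0.03647 mol.
Theoretical n(Li) = n(e⁻)/1 = 0.03647 mol, i.e. m_theo = 0.03647 × 6.94 = 0.2531 g.
Efficiency = m_actual / m_theo = 0.140 / 0.2531 = 55.3 %.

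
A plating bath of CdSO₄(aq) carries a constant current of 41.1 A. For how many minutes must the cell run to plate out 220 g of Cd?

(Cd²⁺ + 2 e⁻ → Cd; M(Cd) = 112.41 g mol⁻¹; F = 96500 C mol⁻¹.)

n(Cd) = m/M = 220 / 112.41 = 1.957 mol.
Each Cd atom requires 2 electrons, so n(e⁻) = 2 × 1.957 = 3.914 mol.
Q = n(e⁻)·F = 3.914 × 96500 = 377700 C.
t = Q/I = 377700 / 41.10 A = 9190 s = 153 min.

153 min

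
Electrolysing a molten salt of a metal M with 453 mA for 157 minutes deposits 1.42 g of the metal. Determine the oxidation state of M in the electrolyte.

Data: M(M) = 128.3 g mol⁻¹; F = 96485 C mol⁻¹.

Q = I·t = 0.4530 A × 9420.0 s = 4267 C, so n(e⁻) = 4267/96485 = 0.04423 mol.
n(M) deposited = 1.42 / 128.3 = 0.01107 mol.
Electrons per atom = n(e⁻)/n(M) = 0.04423 / 0.01107 = 4.00 ≈ 4, so the ion is M⁴⁺.

+4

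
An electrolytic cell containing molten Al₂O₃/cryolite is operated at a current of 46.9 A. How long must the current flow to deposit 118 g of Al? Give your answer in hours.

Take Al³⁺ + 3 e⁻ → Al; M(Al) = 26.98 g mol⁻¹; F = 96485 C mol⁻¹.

n(Al) = m/M = 118 / 26.98 = 4.374 mol.
Each Al atom requires 3 electrons, so n(e⁻) = 3 × 4.374 = 13.12 mol.
Q = n(e⁻)·F = 13.12 × 96485 = 1266000 C.
t = Q/I = 1266000 / 46.90 A = 26990 s = 7.50 h.

7.50 h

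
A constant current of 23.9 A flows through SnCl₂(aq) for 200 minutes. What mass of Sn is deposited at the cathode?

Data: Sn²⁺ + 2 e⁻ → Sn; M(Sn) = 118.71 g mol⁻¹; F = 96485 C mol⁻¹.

176 g

Q = I·t = 23.90 A × 12000 s = 286800 C.
n(e⁻) = Q/F = 286800 / 96485 = 2.972 mol.
Sn²⁺ + 2 e⁻ → Sn, so n(Sn) = n(e⁻)/2 = 1.486 mol.
m = n·M = 1.486 × 118.71 = 176 g.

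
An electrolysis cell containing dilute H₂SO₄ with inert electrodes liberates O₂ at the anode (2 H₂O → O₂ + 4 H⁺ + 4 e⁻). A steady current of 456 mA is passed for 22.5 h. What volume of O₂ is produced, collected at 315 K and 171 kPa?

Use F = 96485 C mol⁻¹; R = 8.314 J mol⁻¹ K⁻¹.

1.47 L

Q = I·t = 0.4560 A × 81000 s = 36940 C.
n(e⁻) = Q/F = 36940 / 96485 = 0.3828 mol.
4 electrons are transferred per O₂ molecule, so n(O₂) = 0.3828 / 4 = 0.09570 mol.
V = nRT/P = (0.09570 × 8.314 × 315) / (171 × 10³ Pa) = 0.00147 m³ = 1.47 L.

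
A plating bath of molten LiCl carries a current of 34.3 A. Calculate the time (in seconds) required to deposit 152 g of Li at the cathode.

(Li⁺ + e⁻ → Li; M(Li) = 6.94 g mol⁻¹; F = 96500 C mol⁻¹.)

61600 s

n(Li) = m/M = 152 / 6.94 = 21.90 mol.
Each Li atom requires 1 electron, so n(e⁻) = 1 × 21.90 = 21.90 mol.
Q = n(e⁻)·F = 21.90 × 96500 = 2114000 C.
t = Q/I = 2114000 / 34.30 A = 61620 s.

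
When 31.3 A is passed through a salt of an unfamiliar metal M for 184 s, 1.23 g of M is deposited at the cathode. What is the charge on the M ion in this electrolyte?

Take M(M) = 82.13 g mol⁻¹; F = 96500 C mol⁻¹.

Q = I·t = 31.30 A × 184.00 s = 5759 C, so n(e⁻) = 5759/96500 = 0.05968 mol.
n(M) deposited = 1.23 / 82.13 = 0.01498 mol.
Electrons per atom = n(e⁻)/n(M) = 0.05968 / 0.01498 = 3.99 ≈ 4, so the ion is M⁴⁺.

+4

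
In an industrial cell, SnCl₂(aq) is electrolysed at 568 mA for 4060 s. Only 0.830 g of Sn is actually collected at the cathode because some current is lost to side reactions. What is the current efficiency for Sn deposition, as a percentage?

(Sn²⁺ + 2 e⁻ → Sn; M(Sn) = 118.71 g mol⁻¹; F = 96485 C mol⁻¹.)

58.5 %

Q = I·t = 0.5680 × 4060.0 = 2306 C; n(e⁻) = 2306/96485 = 0.02390 mol.
Theoretical n(Sn) = n(e⁻)/2 = 0.01195 mol, i.e. m_theo = 0.01195 × 118.71 = 1.419 g.
Efficiency = m_actual / m_theo = 0.830 / 1.419 = 58.5 %.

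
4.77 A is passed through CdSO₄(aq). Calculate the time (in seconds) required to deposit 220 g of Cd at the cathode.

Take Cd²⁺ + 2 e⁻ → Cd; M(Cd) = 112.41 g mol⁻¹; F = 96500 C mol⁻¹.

n(Cd) = m/M = 220 / 112.41 = 1.957 mol.
Each Cd atom requires 2 electrons, so n(e⁻) = 2 × 1.957 = 3.914 mol.
Q = n(e⁻)·F = 3.914 × 96500 = 377700 C.
t = Q/I = 377700 / 4.770 A = 79190 s.

79200 s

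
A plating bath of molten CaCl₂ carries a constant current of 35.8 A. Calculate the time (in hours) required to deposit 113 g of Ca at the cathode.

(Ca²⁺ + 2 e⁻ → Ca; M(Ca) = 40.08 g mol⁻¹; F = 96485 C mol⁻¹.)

n(Ca) = m/M = 113 / 40.08 = 2.819 mol.
Each Ca atom requires 2 electrons, so n(e⁻) = 2 × 2.819 = 5.639 mol.
Q = n(e⁻)·F = 5.639 × 96485 = 544100 C.
t = Q/I = 544100 / 35.80 A = 15200 s = 4.22 h.

4.22 h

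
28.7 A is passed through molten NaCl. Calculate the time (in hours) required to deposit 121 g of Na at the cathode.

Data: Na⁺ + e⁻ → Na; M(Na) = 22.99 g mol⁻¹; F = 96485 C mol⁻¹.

n(Na) = m/M = 121 / 22.99 = 5.263 mol.
Each Na atom requires 1 electron, so n(e⁻) = 1 × 5.263 = 5.263 mol.
Q = n(e⁻)·F = 5.263 × 96485 = 507800 C.
t = Q/I = 507800 / 28.70 A = 17690 s = 4.91 h.

4.91 h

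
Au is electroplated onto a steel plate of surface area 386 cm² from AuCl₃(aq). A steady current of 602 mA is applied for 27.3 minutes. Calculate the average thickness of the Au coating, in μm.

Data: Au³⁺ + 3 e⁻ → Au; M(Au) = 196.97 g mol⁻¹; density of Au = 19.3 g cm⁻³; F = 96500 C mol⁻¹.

0.901 μm

Q = I·t = 0.6020 × 1638.0 = 986.1 C; n(e⁻) = 0.01022 mol.
n(Au) = n(e⁻)/3 = 0.003406 mol, so m = 0.003406 × 196.97 = 0.6709 g.
Volume = m/ρ = 0.6709 / 19.3 = 0.03476 cm³.
Thickness = V/A = 0.03476 / 386 = 9.01 × 10⁻⁵ cm = 0.901 μm.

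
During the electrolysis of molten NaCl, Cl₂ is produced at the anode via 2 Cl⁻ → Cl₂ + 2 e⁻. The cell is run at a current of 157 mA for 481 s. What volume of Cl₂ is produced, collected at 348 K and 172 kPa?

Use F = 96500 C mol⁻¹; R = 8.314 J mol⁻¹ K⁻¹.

Q = I·t = 0.1570 A × 481.00 s = 75.52 C.
n(e⁻) = Q/F = 75.52 / 96500 = 0.0007826 mol.
2 electrons are transferred per Cl₂ molecule, so n(Cl₂) = 0.0007826 / 2 = 0.0003913 mol.
V = nRT/P = (0.0003913 × 8.314 × 348) / (172 × 10³ Pa) = 6.58 × 10⁻⁶ m³ = 0.00658 L.

0.00658 L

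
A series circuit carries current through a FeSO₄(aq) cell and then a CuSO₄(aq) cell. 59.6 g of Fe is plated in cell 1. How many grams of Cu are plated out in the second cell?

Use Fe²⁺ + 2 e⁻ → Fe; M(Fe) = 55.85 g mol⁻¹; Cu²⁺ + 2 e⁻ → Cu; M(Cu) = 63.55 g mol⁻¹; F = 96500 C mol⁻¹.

n(Fe) = 59.6 / 55.85 = 1.067 mol.
Since Fe²⁺ + 2 e⁻ → Fe, n(e⁻) passed = 2 × 1.067 = 2.134 mol.
Cells in series carry the same charge, so the same 2.134 mol of electrons passes through cell 2.
Cu²⁺ + 2 e⁻ → Cu, so n(Cu) = 2.134 / 2 = 1.067 mol.
m(Cu) = 1.067 × 63.55 = 67.8 g.

67.8 g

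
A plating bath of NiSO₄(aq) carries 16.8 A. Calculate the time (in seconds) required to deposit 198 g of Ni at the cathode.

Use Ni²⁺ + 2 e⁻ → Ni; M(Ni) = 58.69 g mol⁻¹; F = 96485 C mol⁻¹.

38800 s

n(Ni) = m/M = 198 / 58.69 = 3.374 mol.
Each Ni atom requires 2 electrons, so n(e⁻) = 2 × 3.374 = 6.747 mol.
Q = n(e⁻)·F = 6.747 × 96485 = 651000 C.
t = Q/I = 651000 / 16.80 A = 38750 s.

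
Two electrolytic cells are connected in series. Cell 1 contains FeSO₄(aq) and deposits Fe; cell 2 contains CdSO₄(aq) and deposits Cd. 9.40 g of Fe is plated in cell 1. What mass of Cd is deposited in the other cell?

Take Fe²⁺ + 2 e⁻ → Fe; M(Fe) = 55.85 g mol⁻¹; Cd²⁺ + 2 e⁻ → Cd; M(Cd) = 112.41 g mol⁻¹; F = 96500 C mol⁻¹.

18.9 g

n(Fe) = 9.40 / 55.85 = 0.1683 mol.
Since Fe²⁺ + 2 e⁻ → Fe, n(e⁻) passed = 2 × 0.1683 = 0.3366 mol.
Cells in series carry the same charge, so the same 0.3366 mol of electrons passes through cell 2.
Cd²⁺ + 2 e⁻ → Cd, so n(Cd) = 0.3366 / 2 = 0.1683 mol.
m(Cd) = 0.1683 × 112.41 = 18.9 g.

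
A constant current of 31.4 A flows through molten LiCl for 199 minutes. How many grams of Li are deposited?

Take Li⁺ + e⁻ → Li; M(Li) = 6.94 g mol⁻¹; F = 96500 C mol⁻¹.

27.0 g

Q = I·t = 31.40 A × 11940 s = 374900 C.
n(e⁻) = Q/F = 374900 / 96500 = 3.885 mol.
Li⁺ + e⁻ → Li, so n(Li) = n(e⁻)/1 = 3.885 mol.
m = n·M = 3.885 × 6.94 = 27.0 g.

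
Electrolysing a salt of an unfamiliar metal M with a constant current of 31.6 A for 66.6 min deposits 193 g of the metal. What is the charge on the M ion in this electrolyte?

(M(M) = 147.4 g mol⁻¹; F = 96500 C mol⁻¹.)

+1

Q = I·t = 31.60 A × 3996.0 s = 126300 C, so n(e⁻) = 126300/96500 = 1.309 mol.
n(M) deposited = 193 / 147.4 = 1.309 mol.
Electrons per atom = n(e⁻)/n(M) = 1.309 / 1.309 = 0.999 ≈ 1, so the ion is M⁺.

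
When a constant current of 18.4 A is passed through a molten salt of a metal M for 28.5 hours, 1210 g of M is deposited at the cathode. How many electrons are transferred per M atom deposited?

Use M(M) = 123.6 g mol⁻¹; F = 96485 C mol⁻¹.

2

Q = I·t = 18.40 A × 102600 s = 1888000 C, so n(e⁻) = 1888000/96485 = 19.57 mol.
n(M) deposited = 1210 / 123.6 = 9.790 mol.
Electrons per atom = n(e⁻)/n(M) = 19.57 / 9.790 = 2.00 ≈ 2, so the ion is M²⁺.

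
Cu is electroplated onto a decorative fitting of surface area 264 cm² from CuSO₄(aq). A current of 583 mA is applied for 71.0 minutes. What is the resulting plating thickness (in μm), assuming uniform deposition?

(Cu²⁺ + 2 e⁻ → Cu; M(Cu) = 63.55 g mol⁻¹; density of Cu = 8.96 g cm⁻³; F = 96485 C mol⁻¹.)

Q = I·t = 0.5830 × 4260.0 = 2484 C; n(e⁻) = 0.02574 mol.
n(Cu) = n(e⁻)/2 = 0.01287 mol, so m = 0.01287 × 63.55 = 0.8179 g.
Volume = m/ρ = 0.8179 / 8.96 = 0.09128 cm³.
Thickness = V/A = 0.09128 / 264 = 3.46 × 10⁻⁴ cm = 3.46 μm.

3.46 μm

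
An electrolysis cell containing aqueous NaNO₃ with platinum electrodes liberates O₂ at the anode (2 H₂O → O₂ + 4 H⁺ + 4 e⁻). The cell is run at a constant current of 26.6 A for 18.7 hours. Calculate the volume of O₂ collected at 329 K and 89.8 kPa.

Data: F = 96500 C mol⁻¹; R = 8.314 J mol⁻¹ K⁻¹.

Q = I·t = 26.60 A × 67320 s = 1791000 C.
n(e⁻) = Q/F = 1791000 / 96500 = 18.56 mol.
4 electrons are transferred per O₂ molecule, so n(O₂) = 18.56 / 4 = 4.639 mol.
V = nRT/P = (4.639 × 8.314 × 329) / (89.8 × 10³ Pa) = 0.141 m³ = 141 L.

141 L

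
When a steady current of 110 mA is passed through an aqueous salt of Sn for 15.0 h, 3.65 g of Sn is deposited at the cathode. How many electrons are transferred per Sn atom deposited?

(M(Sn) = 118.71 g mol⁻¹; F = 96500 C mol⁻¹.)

Q = I·t = 0.1100 A × 54000 s = 5940 C, so n(e⁻) = 5940/96500 = 0.06155 mol.
n(Sn) deposited = 3.65 / 118.71 = 0.03075 mol.
Electrons per atom = n(e⁻)/n(Sn) = 0.06155 / 0.03075 = 2.00 ≈ 2, so the ion is Sn²⁺.

2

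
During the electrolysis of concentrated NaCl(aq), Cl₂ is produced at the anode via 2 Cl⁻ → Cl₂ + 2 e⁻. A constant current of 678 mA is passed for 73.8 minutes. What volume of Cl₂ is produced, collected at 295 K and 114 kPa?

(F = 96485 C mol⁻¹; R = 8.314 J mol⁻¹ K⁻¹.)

Q = I·t = 0.6780 A × 4428.0 s = 3002 C.
n(e⁻) = Q/F = 3002 / 96485 = 0.03112 mol.
2 electrons are transferred per Cl₂ molecule, so n(Cl₂) = 0.03112 / 2 = 0.01556 mol.
V = nRT/P = (0.01556 × 8.314 × 295) / (114 × 10³ Pa) = 3.35 × 10⁻⁴ m³ = 0.335 L.

0.335 L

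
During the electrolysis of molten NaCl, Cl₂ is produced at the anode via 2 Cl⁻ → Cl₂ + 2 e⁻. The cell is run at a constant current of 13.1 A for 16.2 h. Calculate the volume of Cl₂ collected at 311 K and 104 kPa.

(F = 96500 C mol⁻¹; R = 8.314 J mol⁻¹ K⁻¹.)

98.4 L

Q = I·t = 13.10 A × 58320 s = 764000 C.
n(e⁻) = Q/F = 764000 / 96500 = 7.917 mol.
2 electrons are transferred per Cl₂ molecule, so n(Cl₂) = 7.917 / 2 = 3.959 mol.
V = nRT/P = (3.959 × 8.314 × 311) / (104 × 10³ Pa) = 0.0984 m³ = 98.4 L.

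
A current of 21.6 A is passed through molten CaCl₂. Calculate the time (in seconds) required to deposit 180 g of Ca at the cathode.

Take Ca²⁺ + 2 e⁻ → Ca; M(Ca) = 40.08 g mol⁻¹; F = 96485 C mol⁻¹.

n(Ca) = m/M = 180 / 40.08 = 4.491 mol.
Each Ca atom requires 2 electrons, so n(e⁻) = 2 × 4.491 = 8.982 mol.
Q = n(e⁻)·F = 8.982 × 96485 = 866600 C.
t = Q/I = 866600 / 21.60 A = 40120 s.

40100 s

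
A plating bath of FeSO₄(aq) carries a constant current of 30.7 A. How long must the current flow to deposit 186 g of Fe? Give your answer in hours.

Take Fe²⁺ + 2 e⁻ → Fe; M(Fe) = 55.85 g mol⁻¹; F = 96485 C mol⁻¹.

n(Fe) = m/M = 186 / 55.85 = 3.330 mol.
Each Fe atom requires 2 electrons, so n(e⁻) = 2 × 3.330 = 6.661 mol.
Q = n(e⁻)·F = 6.661 × 96485 = 642700 C.
t = Q/I = 642700 / 30.70 A = 20930 s = 5.81 h.

5.81 h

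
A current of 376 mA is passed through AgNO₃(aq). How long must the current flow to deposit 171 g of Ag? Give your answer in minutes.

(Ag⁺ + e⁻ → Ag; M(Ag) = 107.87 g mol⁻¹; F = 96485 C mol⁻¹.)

n(Ag) = m/M = 171 / 107.87 = 1.585 mol.
Each Ag atom requires 1 electron, so n(e⁻) = 1 × 1.585 = 1.585 mol.
Q = n(e⁻)·F = 1.585 × 96485 = 153000 C.
t = Q/I = 153000 / 0.3760 A = 406800 s = 6780 min.

6780 min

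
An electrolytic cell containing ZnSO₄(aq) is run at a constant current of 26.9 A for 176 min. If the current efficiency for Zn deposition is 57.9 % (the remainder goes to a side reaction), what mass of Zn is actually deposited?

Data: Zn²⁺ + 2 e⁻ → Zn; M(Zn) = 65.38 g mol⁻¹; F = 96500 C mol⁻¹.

Q = I·t = 26.90 × 10560 = 284100 C.
n(e⁻) = 284100/96500 = 2.944 mol; theoretically n(Zn) = 2.944/2 = 1.472 mol, m_theo = 96.23 g.
At 57.9 % efficiency, m_actual = 0.579 × 96.23 = 55.7 g.

55.7 g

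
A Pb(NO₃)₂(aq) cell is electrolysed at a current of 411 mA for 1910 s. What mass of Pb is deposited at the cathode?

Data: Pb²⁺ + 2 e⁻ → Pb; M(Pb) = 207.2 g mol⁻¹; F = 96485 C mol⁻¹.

0.843 g

Q = I·t = 0.4110 A × 1910.0 s = 785.0 C.
n(e⁻) = Q/F = 785.0 / 96485 = 0.008136 mol.
Pb²⁺ + 2 e⁻ → Pb, so n(Pb) = n(e⁻)/2 = 0.004068 mol.
m = n·M = 0.004068 × 207.2 = 0.843 g.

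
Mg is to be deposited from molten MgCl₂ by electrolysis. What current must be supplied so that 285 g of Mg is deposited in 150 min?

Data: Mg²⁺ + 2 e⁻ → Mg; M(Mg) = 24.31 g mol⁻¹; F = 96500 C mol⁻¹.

251 A

n(Mg) = 285 / 24.31 = 11.72 mol.
n(e⁻) = 2 × 11.72 = 23.45 mol.
Q = n(e⁻)·F = 23.45 × 96500 = 2263000 C.
I = Q/t = 2263000 / 9000.0 s = 251 A.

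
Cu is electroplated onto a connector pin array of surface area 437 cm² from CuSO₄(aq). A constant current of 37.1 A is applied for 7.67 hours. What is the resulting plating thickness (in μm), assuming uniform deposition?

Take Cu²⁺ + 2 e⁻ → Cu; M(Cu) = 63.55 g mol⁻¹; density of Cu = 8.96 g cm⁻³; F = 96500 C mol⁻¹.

Q = I·t = 37.10 × 27612 = 1024000 C; n(e⁻) = 10.62 mol.
n(Cu) = n(e⁻)/2 = 5.308 mol, so m = 5.308 × 63.55 = 337.3 g.
Volume = m/ρ = 337.3 / 8.96 = 37.65 cm³.
Thickness = V/A = 37.65 / 437 = 0.0861 cm = 861 μm.

861 μm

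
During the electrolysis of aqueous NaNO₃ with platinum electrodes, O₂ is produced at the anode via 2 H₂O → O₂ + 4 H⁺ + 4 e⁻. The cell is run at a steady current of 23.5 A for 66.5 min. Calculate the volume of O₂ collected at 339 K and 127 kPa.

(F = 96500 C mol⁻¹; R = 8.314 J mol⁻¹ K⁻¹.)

5.39 L

Q = I·t = 23.50 A × 3990.0 s = 93760 C.
n(e⁻) = Q/F = 93760 / 96500 = 0.9717 mol.
4 electrons are transferred per O₂ molecule, so n(O₂) = 0.9717 / 4 = 0.2429 mol.
V = nRT/P = (0.2429 × 8.314 × 339) / (127 × 10³ Pa) = 0.00539 m³ = 5.39 L.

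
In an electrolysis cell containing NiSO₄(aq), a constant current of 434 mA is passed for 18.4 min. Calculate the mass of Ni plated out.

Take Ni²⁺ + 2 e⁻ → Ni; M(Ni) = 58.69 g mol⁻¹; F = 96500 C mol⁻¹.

Q = I·t = 0.4340 A × 1104.0 s = 479.1 C.
n(e⁻) = Q/F = 479.1 / 96500 = 0.004965 mol.
Ni²⁺ + 2 e⁻ → Ni, so n(Ni) = n(e⁻)/2 = 0.002483 mol.
m = n·M = 0.002483 × 58.69 = 0.146 g.

0.146 g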